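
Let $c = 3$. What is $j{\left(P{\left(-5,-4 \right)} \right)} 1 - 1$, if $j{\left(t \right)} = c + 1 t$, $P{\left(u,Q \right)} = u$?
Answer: $-3$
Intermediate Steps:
$j{\left(t \right)} = 3 + t$ ($j{\left(t \right)} = 3 + 1 t = 3 + t$)
$j{\left(P{\left(-5,-4 \right)} \right)} 1 - 1 = \left(3 - 5\right) 1 - 1 = \left(-2\right) 1 - 1 = -2 - 1 = -3$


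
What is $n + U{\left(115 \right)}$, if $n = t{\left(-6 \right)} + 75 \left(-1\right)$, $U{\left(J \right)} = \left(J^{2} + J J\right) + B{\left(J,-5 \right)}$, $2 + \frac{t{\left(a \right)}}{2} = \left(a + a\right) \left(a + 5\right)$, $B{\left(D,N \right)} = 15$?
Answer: $26410$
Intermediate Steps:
$t{\left(a \right)} = -4 + 4 a \left(5 + a\right)$ ($t{\left(a \right)} = -4 + 2 \left(a + a\right) \left(a + 5\right) = -4 + 2 \cdot 2 a \left(5 + a\right) = -4 + 4 a \left(5 + a\right)$)
$U{\left(J \right)} = 15 + 2 J^{2}$ ($U{\left(J \right)} = \left(J^{2} + J J\right) + 15 = \left(J^{2} + J^{2}\right) + 15 = 2 J^{2} + 15 = 15 + 2 J^{2}$)
$n = -55$ ($n = \left(-4 + 4 \left(-6\right)^{2} + 20 \left(-6\right)\right) + 75 \left(-1\right) = \left(-4 + 4 \cdot 36 - 120\right) - 75 = \left(-4 + 144 - 120\right) - 75 = 20 - 75 = -55$)
$n + U{\left(115 \right)} = -55 + \left(15 + 2 \cdot 115^{2}\right) = -55 + \left(15 + 2 \cdot 13225\right) = -55 + \left(15 + 26450\right) = -55 + 26465 = 26410$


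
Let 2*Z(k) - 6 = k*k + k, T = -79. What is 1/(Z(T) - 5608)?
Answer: -1/2524 ≈ -0.00039620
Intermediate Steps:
Z(k) = 3 + k/2 + k**2/2 (Z(k) = 3 + (k*k + k)/2 = 3 + (k**2 + k)/2 = 3 + (k + k**2)/2 = 3 + (k/2 + k**2/2) = 3 + k/2 + k**2/2)
1/(Z(T) - 5608) = 1/((3 + (1/2)*(-79) + (1/2)*(-79)**2) - 5608) = 1/((3 - 79/2 + (1/2)*6241) - 5608) = 1/((3 - 79/2 + 6241/2) - 5608) = 1/(3084 - 5608) = 1/(-2524) = -1/2524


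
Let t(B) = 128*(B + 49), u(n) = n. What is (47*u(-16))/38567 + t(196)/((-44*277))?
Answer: -304656624/117513649 ≈ -2.5925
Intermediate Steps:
t(B) = 6272 + 128*B (t(B) = 128*(49 + B) = 6272 + 128*B)
(47*u(-16))/38567 + t(196)/((-44*277)) = (47*(-16))/38567 + (6272 + 128*196)/((-44*277)) = -752*1/38567 + (6272 + 25088)/(-12188) = -752/38567 + 31360*(-1/12188) = -752/38567 - 7840/3047 = -304656624/117513649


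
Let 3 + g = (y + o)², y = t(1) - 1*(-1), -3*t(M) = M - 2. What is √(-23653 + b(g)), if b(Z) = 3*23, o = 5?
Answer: 4*I*√1474 ≈ 153.57*I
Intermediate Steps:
t(M) = ⅔ - M/3 (t(M) = -(M - 2)/3 = -(-2 + M)/3 = ⅔ - M/3)
y = 4/3 (y = (⅔ - ⅓*1) - 1*(-1) = (⅔ - ⅓) + 1 = ⅓ + 1 = 4/3 ≈ 1.3333)
g = 334/9 (g = -3 + (4/3 + 5)² = -3 + (19/3)² = -3 + 361/9 = 334/9 ≈ 37.111)
b(Z) = 69
√(-23653 + b(g)) = √(-23653 + 69) = √(-23584) = 4*I*√1474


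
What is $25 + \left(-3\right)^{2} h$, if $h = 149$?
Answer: $1366$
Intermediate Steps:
$25 + \left(-3\right)^{2} h = 25 + \left(-3\right)^{2} \cdot 149 = 25 + 9 \cdot 149 = 25 + 1341 = 1366$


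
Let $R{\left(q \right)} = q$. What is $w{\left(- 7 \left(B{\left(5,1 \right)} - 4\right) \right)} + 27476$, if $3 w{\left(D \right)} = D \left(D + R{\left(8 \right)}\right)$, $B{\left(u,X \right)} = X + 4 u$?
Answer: $31879$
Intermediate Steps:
$w{\left(D \right)} = \frac{D \left(8 + D\right)}{3}$ ($w{\left(D \right)} = \frac{D \left(D + 8\right)}{3} = \frac{D \left(8 + D\right)}{3}$)
$w{\left(- 7 \left(B{\left(5,1 \right)} - 4\right) \right)} + 27476 = \frac{- 7 \left(\left(1 + 4 \cdot 5\right) - 4\right) \left(8 - 7 \left(\left(1 + 4 \cdot 5\right) - 4\right)\right)}{3} + 27476 = \frac{- 7 \left(\left(1 + 20\right) - 4\right) \left(8 - 7 \left(\left(1 + 20\right) - 4\right)\right)}{3} + 27476 = \frac{- 7 \left(21 - 4\right) \left(8 - 7 \left(21 - 4\right)\right)}{3} + 27476 = \frac{\left(-7\right) 17 \left(8 - 119\right)}{3} + 27476 = \frac{1}{3} \left(-119\right) \left(8 - 119\right) + 27476 = \frac{1}{3} \left(-119\right) \left(-111\right) + 27476 = 4403 + 27476 = 31879$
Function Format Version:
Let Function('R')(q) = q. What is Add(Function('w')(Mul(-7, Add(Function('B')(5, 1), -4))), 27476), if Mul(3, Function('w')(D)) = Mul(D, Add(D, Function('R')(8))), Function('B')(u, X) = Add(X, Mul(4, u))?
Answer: 31879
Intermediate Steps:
Function('w')(D) = Mul(Rational(1, 3), D, Add(8, D)) (Function('w')(D) = Mul(Rational(1, 3), Mul(D, Add(D, 8))) = Mul(Rational(1, 3), Mul(D, Add(8, D))) = Mul(Rational(1, 3), D, Add(8, D)))
Add(Function('w')(Mul(-7, Add(Function('B')(5, 1), -4))), 27476) = Add(Mul(Rational(1, 3), Mul(-7, Add(Add(1, Mul(4, 5)), -4)), Add(8, Mul(-7, Add(Add(1, Mul(4, 5)), -4)))), 27476) = Add(Mul(Rational(1, 3), Mul(-7, Add(Add(1, 20), -4)), Add(8, Mul(-7, Add(Add(1, 20), -4)))), 27476) = Add(Mul(Rational(1, 3), Mul(-7, Add(21, -4)), Add(8, Mul(-7, Add(21, -4)))), 27476) = Add(Mul(Rational(1, 3), Mul(-7, 17), Add(8, Mul(-7, 17))), 27476) = Add(Mul(Rational(1, 3), -119, Add(8, -119)), 27476) = Add(Mul(Rational(1, 3), -119, -111), 27476) = Add(4403, 27476) = 31879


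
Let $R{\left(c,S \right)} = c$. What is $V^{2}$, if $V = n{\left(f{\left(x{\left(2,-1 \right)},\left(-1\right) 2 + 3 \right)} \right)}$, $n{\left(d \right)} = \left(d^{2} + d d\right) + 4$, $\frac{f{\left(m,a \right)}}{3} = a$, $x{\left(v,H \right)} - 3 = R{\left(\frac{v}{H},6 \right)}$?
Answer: $484$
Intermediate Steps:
$x{\left(v,H \right)} = 3 + \frac{v}{H}$
$f{\left(m,a \right)} = 3 a$
$n{\left(d \right)} = 4 + 2 d^{2}$ ($n{\left(d \right)} = \left(d^{2} + d^{2}\right) + 4 = 2 d^{2} + 4 = 4 + 2 d^{2}$)
$V = 22$ ($V = 4 + 2 \left(3 \left(\left(-1\right) 2 + 3\right)\right)^{2} = 4 + 2 \left(3 \left(-2 + 3\right)\right)^{2} = 4 + 2 \left(3 \cdot 1\right)^{2} = 4 + 2 \cdot 3^{2} = 4 + 2 \cdot 9 = 4 + 18 = 22$)
$V^{2} = 22^{2} = 484$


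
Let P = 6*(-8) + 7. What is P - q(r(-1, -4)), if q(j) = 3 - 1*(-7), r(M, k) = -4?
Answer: -51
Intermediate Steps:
q(j) = 10 (q(j) = 3 + 7 = 10)
P = -41 (P = -48 + 7 = -41)
P - q(r(-1, -4)) = -41 - 1*10 = -41 - 10 = -51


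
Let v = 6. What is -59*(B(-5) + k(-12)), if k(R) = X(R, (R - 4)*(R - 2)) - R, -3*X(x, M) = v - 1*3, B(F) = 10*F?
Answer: 2301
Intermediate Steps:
X(x, M) = -1 (X(x, M) = -(6 - 1*3)/3 = -(6 - 3)/3 = -⅓*3 = -1)
k(R) = -1 - R
-59*(B(-5) + k(-12)) = -59*(10*(-5) + (-1 - 1*(-12))) = -59*(-50 + (-1 + 12)) = -59*(-50 + 11) = -59*(-39) = 2301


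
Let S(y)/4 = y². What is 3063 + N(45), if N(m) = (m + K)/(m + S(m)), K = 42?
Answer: 8316074/2715 ≈ 3063.0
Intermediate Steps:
S(y) = 4*y²
N(m) = (42 + m)/(m + 4*m²) (N(m) = (m + 42)/(m + 4*m²) = (42 + m)/(m + 4*m²))
3063 + N(45) = 3063 + (42 + 45)/(45*(1 + 4*45)) = 3063 + (1/45)*87/(1 + 180) = 3063 + (1/45)*87/181 = 3063 + (1/45)*(1/181)*87 = 3063 + 29/2715 = 8316074/2715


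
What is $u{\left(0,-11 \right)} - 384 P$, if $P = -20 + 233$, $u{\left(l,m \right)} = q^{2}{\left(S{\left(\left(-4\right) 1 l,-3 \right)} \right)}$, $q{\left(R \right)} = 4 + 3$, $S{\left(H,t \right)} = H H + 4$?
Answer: $-81743$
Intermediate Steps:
$S{\left(H,t \right)} = 4 + H^{2}$ ($S{\left(H,t \right)} = H^{2} + 4 = 4 + H^{2}$)
$q{\left(R \right)} = 7$
$u{\left(l,m \right)} = 49$ ($u{\left(l,m \right)} = 7^{2} = 49$)
$P = 213$
$u{\left(0,-11 \right)} - 384 P = 49 - 81792 = -81743$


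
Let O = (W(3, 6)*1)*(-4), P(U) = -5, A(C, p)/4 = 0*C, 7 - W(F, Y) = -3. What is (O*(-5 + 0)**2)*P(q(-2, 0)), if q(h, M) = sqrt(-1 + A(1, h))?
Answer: 5000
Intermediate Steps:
W(F, Y) = 10 (W(F, Y) = 7 - 1*(-3) = 7 + 3 = 10)
A(C, p) = 0 (A(C, p) = 4*(0*C) = 4*0 = 0)
q(h, M) = I (q(h, M) = sqrt(-1 + 0) = sqrt(-1) = I)
O = -40 (O = (10*1)*(-4) = 10*(-4) = -40)
(O*(-5 + 0)**2)*P(q(-2, 0)) = -40*(-5 + 0)**2*(-5) = -40*(-5)**2*(-5) = -40*25*(-5) = -1000*(-5) = 5000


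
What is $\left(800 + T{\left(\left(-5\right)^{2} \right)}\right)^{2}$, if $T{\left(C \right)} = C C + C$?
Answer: $2102500$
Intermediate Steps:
$T{\left(C \right)} = C + C^{2}$ ($T{\left(C \right)} = C^{2} + C = C + C^{2}$)
$\left(800 + T{\left(\left(-5\right)^{2} \right)}\right)^{2} = \left(800 + \left(-5\right)^{2} \left(1 + \left(-5\right)^{2}\right)\right)^{2} = \left(800 + 25 \left(1 + 25\right)\right)^{2} = \left(800 + 25 \cdot 26\right)^{2} = \left(800 + 650\right)^{2} = 1450^{2} = 2102500$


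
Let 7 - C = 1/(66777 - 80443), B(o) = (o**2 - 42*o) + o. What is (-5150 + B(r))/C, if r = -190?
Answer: 529420840/95663 ≈ 5534.2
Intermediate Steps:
B(o) = o**2 - 41*o
C = 95663/13666 (C = 7 - 1/(66777 - 80443) = 7 - 1/(-13666) = 7 - 1*(-1/13666) = 7 + 1/13666 = 95663/13666 ≈ 7.0001)
(-5150 + B(r))/C = (-5150 - 190*(-41 - 190))/(95663/13666) = (-5150 - 190*(-231))*(13666/95663) = (-5150 + 43890)*(13666/95663) = 38740*(13666/95663) = 529420840/95663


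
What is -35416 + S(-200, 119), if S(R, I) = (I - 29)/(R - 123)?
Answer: -11439458/323 ≈ -35416.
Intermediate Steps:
S(R, I) = (-29 + I)/(-123 + R)
-35416 + S(-200, 119) = -35416 + (-29 + 119)/(-123 - 200) = -35416 + 90/(-323) = -35416 - 1/323*90 = -35416 - 90/323 = -11439458/323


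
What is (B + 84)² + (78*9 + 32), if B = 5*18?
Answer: 31010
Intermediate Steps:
B = 90
(B + 84)² + (78*9 + 32) = (90 + 84)² + (78*9 + 32) = 174² + (702 + 32) = 30276 + 734 = 31010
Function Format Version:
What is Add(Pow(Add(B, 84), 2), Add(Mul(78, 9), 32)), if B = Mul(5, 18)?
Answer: 31010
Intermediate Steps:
B = 90
Add(Pow(Add(B, 84), 2), Add(Mul(78, 9), 32)) = Add(Pow(Add(90, 84), 2), Add(Mul(78, 9), 32)) = Add(Pow(174, 2), Add(702, 32)) = Add(30276, 734) = 31010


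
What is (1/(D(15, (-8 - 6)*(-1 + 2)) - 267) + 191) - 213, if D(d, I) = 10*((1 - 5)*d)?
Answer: -19075/867 ≈ -22.001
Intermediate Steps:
D(d, I) = -40*d (D(d, I) = 10*(-4*d) = -40*d)
(1/(D(15, (-8 - 6)*(-1 + 2)) - 267) + 191) - 213 = (1/(-40*15 - 267) + 191) - 213 = (1/(-600 - 267) + 191) - 213 = (1/(-867) + 191) - 213 = (-1/867 + 191) - 213 = 165596/867 - 213 = -19075/867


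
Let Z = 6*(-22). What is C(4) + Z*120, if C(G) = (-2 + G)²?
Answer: -15836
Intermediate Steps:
Z = -132
C(4) + Z*120 = (-2 + 4)² - 132*120 = 2² - 15840 = 4 - 15840 = -15836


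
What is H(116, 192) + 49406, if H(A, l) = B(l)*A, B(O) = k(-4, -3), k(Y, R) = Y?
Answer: 48942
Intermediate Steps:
B(O) = -4
H(A, l) = -4*A
H(116, 192) + 49406 = -4*116 + 49406 = -464 + 49406 = 48942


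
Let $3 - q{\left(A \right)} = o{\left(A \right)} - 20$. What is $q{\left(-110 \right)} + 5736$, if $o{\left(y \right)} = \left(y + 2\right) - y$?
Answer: $5757$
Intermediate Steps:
$o{\left(y \right)} = 2$ ($o{\left(y \right)} = \left(2 + y\right) - y = 2$)
$q{\left(A \right)} = 21$ ($q{\left(A \right)} = 3 - \left(2 - 20\right) = 3 - -18 = 3 + 18 = 21$)
$q{\left(-110 \right)} + 5736 = 21 + 5736 = 5757$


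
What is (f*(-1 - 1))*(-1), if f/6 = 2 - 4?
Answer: -24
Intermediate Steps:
f = -12 (f = 6*(2 - 4) = 6*(-2) = -12)
(f*(-1 - 1))*(-1) = -12*(-1 - 1)*(-1) = -12*(-2)*(-1) = 24*(-1) = -24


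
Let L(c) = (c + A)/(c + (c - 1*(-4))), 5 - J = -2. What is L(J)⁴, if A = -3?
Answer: 16/6561 ≈ 0.0024387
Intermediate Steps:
J = 7 (J = 5 - 1*(-2) = 5 + 2 = 7)
L(c) = (-3 + c)/(4 + 2*c) (L(c) = (c - 3)/(c + (c - 1*(-4))) = (-3 + c)/(c + (c + 4)) = (-3 + c)/(c + (4 + c)) = (-3 + c)/(4 + 2*c))
L(J)⁴ = ((-3 + 7)/(2*(2 + 7)))⁴ = ((½)*4/9)⁴ = ((½)*(⅑)*4)⁴ = (2/9)⁴ = 16/6561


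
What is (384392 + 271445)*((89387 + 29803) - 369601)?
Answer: -164228799007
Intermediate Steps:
(384392 + 271445)*((89387 + 29803) - 369601) = 655837*(119190 - 369601) = 655837*(-250411) = -164228799007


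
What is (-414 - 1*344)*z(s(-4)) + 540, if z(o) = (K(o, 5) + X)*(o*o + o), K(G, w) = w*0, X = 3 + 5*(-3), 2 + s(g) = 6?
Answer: 182460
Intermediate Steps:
s(g) = 4 (s(g) = -2 + 6 = 4)
X = -12 (X = 3 - 15 = -12)
K(G, w) = 0
z(o) = -12*o - 12*o² (z(o) = (0 - 12)*(o*o + o) = -12*(o² + o) = -12*(o + o²) = -12*o - 12*o²)
(-414 - 1*344)*z(s(-4)) + 540 = (-414 - 1*344)*(12*4*(-1 - 1*4)) + 540 = (-414 - 344)*(12*4*(-1 - 4)) + 540 = -9096*4*(-5) + 540 = -758*(-240) + 540 = 181920 + 540 = 182460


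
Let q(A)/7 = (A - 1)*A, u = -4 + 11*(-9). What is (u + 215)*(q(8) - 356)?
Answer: 4032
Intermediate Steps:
u = -103 (u = -4 - 99 = -103)
q(A) = 7*A*(-1 + A) (q(A) = 7*((A - 1)*A) = 7*((-1 + A)*A) = 7*(A*(-1 + A)) = 7*A*(-1 + A))
(u + 215)*(q(8) - 356) = (-103 + 215)*(7*8*(-1 + 8) - 356) = 112*(7*8*7 - 356) = 112*(392 - 356) = 112*36 = 4032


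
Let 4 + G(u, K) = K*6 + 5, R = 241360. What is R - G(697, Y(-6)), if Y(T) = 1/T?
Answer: 241360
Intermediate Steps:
G(u, K) = 1 + 6*K (G(u, K) = -4 + (K*6 + 5) = -4 + (6*K + 5) = -4 + (5 + 6*K) = 1 + 6*K)
R - G(697, Y(-6)) = 241360 - (1 + 6/(-6)) = 241360 - (1 + 6*(-⅙)) = 241360 - (1 - 1) = 241360 - 1*0 = 241360 + 0 = 241360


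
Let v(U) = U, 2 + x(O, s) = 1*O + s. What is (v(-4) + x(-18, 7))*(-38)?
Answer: 646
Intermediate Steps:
x(O, s) = -2 + O + s (x(O, s) = -2 + (1*O + s) = -2 + (O + s) = -2 + O + s)
(v(-4) + x(-18, 7))*(-38) = (-4 + (-2 - 18 + 7))*(-38) = (-4 - 13)*(-38) = -17*(-38) = 646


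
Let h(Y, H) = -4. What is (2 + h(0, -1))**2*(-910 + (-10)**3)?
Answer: -7640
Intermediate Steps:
(2 + h(0, -1))**2*(-910 + (-10)**3) = (2 - 4)**2*(-910 + (-10)**3) = (-2)**2*(-910 - 1000) = 4*(-1910) = -7640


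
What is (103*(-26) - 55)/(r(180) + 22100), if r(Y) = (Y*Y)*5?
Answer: -2733/184100 ≈ -0.014845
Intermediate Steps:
r(Y) = 5*Y² (r(Y) = Y²*5 = 5*Y²)
(103*(-26) - 55)/(r(180) + 22100) = (103*(-26) - 55)/(5*180² + 22100) = (-2678 - 55)/(5*32400 + 22100) = -2733/(162000 + 22100) = -2733/184100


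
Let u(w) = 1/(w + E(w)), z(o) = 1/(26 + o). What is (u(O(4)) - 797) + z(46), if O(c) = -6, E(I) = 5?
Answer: -57455/72 ≈ -797.99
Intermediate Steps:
u(w) = 1/(5 + w) (u(w) = 1/(w + 5) = 1/(5 + w))
(u(O(4)) - 797) + z(46) = (1/(5 - 6) - 797) + 1/(26 + 46) = (1/(-1) - 797) + 1/72 = (-1 - 797) + 1/72 = -798 + 1/72 = -57455/72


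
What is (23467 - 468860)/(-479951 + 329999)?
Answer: 445393/149952 ≈ 2.9702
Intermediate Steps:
(23467 - 468860)/(-479951 + 329999) = -445393/(-149952) = -445393*(-1/149952) = 445393/149952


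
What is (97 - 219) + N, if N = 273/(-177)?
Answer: -7289/59 ≈ -123.54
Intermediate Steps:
N = -91/59 (N = 273*(-1/177) = -91/59 ≈ -1.5424)
(97 - 219) + N = (97 - 219) - 91/59 = -122 - 91/59 = -7289/59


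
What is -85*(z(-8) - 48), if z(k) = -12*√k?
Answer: 4080 + 2040*I*√2 ≈ 4080.0 + 2885.0*I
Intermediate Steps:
-85*(z(-8) - 48) = -85*(-24*I*√2 - 48) = -85*(-48 - 24*I*√2) = 4080 + 2040*I*√2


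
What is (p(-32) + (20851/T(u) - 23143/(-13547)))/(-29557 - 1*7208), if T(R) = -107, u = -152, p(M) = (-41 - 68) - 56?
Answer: 173054827/17763977895 ≈ 0.0097419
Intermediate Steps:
p(M) = -165 (p(M) = -109 - 56 = -165)
(p(-32) + (20851/T(u) - 23143/(-13547)))/(-29557 - 1*7208) = (-165 + (20851/(-107) - 23143/(-13547)))/(-29557 - 1*7208) = (-165 + (20851*(-1/107) - 23143*(-1/13547)))/(-29557 - 7208) = (-165 + (-20851/107 + 23143/13547))/(-36765) = (-165 - 279992196/1449529)*(-1/36765) = -519164481/1449529*(-1/36765) = 173054827/17763977895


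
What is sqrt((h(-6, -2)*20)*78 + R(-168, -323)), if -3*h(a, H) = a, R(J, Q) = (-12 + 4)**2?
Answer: 4*sqrt(199) ≈ 56.427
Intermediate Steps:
R(J, Q) = 64 (R(J, Q) = (-8)**2 = 64)
h(a, H) = -a/3
sqrt((h(-6, -2)*20)*78 + R(-168, -323)) = sqrt((-1/3*(-6)*20)*78 + 64) = sqrt((2*20)*78 + 64) = sqrt(40*78 + 64) = sqrt(3120 + 64) = sqrt(3184) = 4*sqrt(199)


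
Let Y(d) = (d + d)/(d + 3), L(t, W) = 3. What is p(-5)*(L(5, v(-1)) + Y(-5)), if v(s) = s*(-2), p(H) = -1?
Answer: -8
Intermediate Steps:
v(s) = -2*s
Y(d) = 2*d/(3 + d) (Y(d) = (2*d)/(3 + d) = 2*d/(3 + d))
p(-5)*(L(5, v(-1)) + Y(-5)) = -(3 + 2*(-5)/(3 - 5)) = -(3 + 2*(-5)/(-2)) = -(3 + 2*(-5)*(-1/2)) = -(3 + 5) = -1*8 = -8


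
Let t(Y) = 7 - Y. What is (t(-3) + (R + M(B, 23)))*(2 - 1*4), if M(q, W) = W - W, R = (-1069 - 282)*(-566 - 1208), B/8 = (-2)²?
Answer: -4793368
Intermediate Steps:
B = 32 (B = 8*(-2)² = 8*4 = 32)
R = 2396674 (R = -1351*(-1774) = 2396674)
M(q, W) = 0
(t(-3) + (R + M(B, 23)))*(2 - 1*4) = ((7 - 1*(-3)) + (2396674 + 0))*(2 - 1*4) = ((7 + 3) + 2396674)*(2 - 4) = (10 + 2396674)*(-2) = 2396684*(-2) = -4793368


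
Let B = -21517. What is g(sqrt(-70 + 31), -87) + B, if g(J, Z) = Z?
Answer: -21604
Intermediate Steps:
g(sqrt(-70 + 31), -87) + B = -87 - 21517 = -21604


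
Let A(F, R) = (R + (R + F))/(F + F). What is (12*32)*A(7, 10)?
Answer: 5184/7 ≈ 740.57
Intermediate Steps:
A(F, R) = (F + 2*R)/(2*F) (A(F, R) = (R + (F + R))/((2*F)) = (F + 2*R)*(1/(2*F)) = (F + 2*R)/(2*F))
(12*32)*A(7, 10) = (12*32)*((10 + (1/2)*7)/7) = 384*((10 + 7/2)/7) = 384*((1/7)*(27/2)) = 384*(27/14) = 5184/7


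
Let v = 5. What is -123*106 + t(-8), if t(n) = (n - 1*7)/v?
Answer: -13041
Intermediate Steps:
t(n) = -7/5 + n/5 (t(n) = (n - 1*7)/5 = (n - 7)*(⅕) = (-7 + n)*(⅕) = -7/5 + n/5)
-123*106 + t(-8) = -123*106 + (-7/5 + (⅕)*(-8)) = -13038 + (-7/5 - 8/5) = -13038 - 3 = -13041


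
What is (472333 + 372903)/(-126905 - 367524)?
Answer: -845236/494429 ≈ -1.7095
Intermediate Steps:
(472333 + 372903)/(-126905 - 367524) = 845236/(-494429) = 845236*(-1/494429) = -845236/494429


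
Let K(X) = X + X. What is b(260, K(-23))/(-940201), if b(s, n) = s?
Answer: -260/940201 ≈ -0.00027654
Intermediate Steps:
K(X) = 2*X
b(260, K(-23))/(-940201) = 260/(-940201) = 260*(-1/940201) = -260/940201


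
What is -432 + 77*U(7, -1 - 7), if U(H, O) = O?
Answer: -1048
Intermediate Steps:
-432 + 77*U(7, -1 - 7) = -432 + 77*(-1 - 7) = -432 + 77*(-8) = -432 - 616 = -1048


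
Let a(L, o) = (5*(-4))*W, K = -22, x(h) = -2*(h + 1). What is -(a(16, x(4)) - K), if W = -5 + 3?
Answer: -62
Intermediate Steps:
x(h) = -2 - 2*h (x(h) = -2*(1 + h) = -2 - 2*h)
W = -2
a(L, o) = 40 (a(L, o) = (5*(-4))*(-2) = -20*(-2) = 40)
-(a(16, x(4)) - K) = -(40 - 1*(-22)) = -(40 + 22) = -1*62 = -62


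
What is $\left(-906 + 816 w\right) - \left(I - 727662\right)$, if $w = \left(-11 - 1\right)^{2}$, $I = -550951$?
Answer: $1395211$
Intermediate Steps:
$w = 144$ ($w = \left(-12\right)^{2} = 144$)
$\left(-906 + 816 w\right) - \left(I - 727662\right) = \left(-906 + 816 \cdot 144\right) - \left(-550951 - 727662\right) = \left(-906 + 117504\right) - \left(-550951 - 727662\right) = 116598 - -1278613 = 116598 + 1278613 = 1395211$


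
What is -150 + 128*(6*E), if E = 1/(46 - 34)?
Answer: -86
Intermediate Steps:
E = 1/12 ≈ 0.083333
-150 + 128*(6*E) = -150 + 128*(6*(1/12)) = -150 + 128*(1/2) = -150 + 64 = -86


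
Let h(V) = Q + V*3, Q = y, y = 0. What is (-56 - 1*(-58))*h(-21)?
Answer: -126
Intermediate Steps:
Q = 0
h(V) = 3*V (h(V) = 0 + V*3 = 0 + 3*V = 3*V)
(-56 - 1*(-58))*h(-21) = (-56 - 1*(-58))*(3*(-21)) = (-56 + 58)*(-63) = 2*(-63) = -126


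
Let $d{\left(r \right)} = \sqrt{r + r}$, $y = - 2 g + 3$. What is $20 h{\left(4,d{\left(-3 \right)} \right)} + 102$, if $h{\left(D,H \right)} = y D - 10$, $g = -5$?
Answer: $942$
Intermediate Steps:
$y = 13$ ($y = \left(-2\right) \left(-5\right) + 3 = 10 + 3 = 13$)
$d{\left(r \right)} = \sqrt{2} \sqrt{r}$ ($d{\left(r \right)} = \sqrt{2 r} = \sqrt{2} \sqrt{r}$)
$h{\left(D,H \right)} = -10 + 13 D$ ($h{\left(D,H \right)} = 13 D - 10 = -10 + 13 D$)
$20 h{\left(4,d{\left(-3 \right)} \right)} + 102 = 20 \left(-10 + 13 \cdot 4\right) + 102 = 20 \left(-10 + 52\right) + 102 = 20 \cdot 42 + 102 = 840 + 102 = 942$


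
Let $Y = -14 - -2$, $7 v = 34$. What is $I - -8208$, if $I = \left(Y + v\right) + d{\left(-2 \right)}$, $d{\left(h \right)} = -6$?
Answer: $\frac{57364}{7} \approx 8194.9$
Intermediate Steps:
$v = \frac{34}{7}$ ($v = \frac{1}{7} \cdot 34 = \frac{34}{7} \approx 4.8571$)
$Y = -12$ ($Y = -14 + 2 = -12$)
$I = - \frac{92}{7}$ ($I = \left(-12 + \frac{34}{7}\right) - 6 = - \frac{50}{7} - 6 = - \frac{92}{7} \approx -13.143$)
$I - -8208 = - \frac{92}{7} - -8208 = - \frac{92}{7} + 8208 = \frac{57364}{7}$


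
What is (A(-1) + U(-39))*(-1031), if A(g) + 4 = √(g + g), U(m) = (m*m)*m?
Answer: 61162013 - 1031*I*√2 ≈ 6.1162e+7 - 1458.1*I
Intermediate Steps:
U(m) = m³ (U(m) = m²*m = m³)
A(g) = -4 + √2*√g (A(g) = -4 + √(g + g) = -4 + √(2*g) = -4 + √2*√g)
(A(-1) + U(-39))*(-1031) = ((-4 + √2*√(-1)) + (-39)³)*(-1031) = ((-4 + √2*I) - 59319)*(-1031) = ((-4 + I*√2) - 59319)*(-1031) = (-59323 + I*√2)*(-1031) = 61162013 - 1031*I*√2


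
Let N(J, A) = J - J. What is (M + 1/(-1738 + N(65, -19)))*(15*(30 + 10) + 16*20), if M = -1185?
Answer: -947384260/869 ≈ -1.0902e+6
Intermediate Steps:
N(J, A) = 0
(M + 1/(-1738 + N(65, -19)))*(15*(30 + 10) + 16*20) = (-1185 + 1/(-1738 + 0))*(15*(30 + 10) + 16*20) = (-1185 + 1/(-1738))*(15*40 + 320) = (-1185 - 1/1738)*(600 + 320) = -2059531/1738*920 = -947384260/869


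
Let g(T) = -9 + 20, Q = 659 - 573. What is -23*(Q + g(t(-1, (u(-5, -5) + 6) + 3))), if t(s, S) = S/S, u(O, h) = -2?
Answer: -2231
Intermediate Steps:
Q = 86
t(s, S) = 1
g(T) = 11
-23*(Q + g(t(-1, (u(-5, -5) + 6) + 3))) = -23*(86 + 11) = -23*97 = -2231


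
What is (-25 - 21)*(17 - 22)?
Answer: 230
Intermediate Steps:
(-25 - 21)*(17 - 22) = -46*(-5) = 230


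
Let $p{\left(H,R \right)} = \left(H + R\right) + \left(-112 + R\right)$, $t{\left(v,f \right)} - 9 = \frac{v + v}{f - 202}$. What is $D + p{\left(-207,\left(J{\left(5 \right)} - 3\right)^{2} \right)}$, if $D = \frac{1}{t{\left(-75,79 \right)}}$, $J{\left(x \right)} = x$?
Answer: $- \frac{130268}{419} \approx -310.9$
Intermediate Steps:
$t{\left(v,f \right)} = 9 + \frac{2 v}{-202 + f}$ ($t{\left(v,f \right)} = 9 + \frac{v + v}{f - 202} = 9 + \frac{2 v}{-202 + f}$)
$D = \frac{41}{419}$ ($D = \frac{1}{\frac{1}{-202 + 79} \left(-1818 + 2 \left(-75\right) + 9 \cdot 79\right)} = \frac{1}{\frac{1}{-123} \left(-1818 - 150 + 711\right)} = \frac{1}{\left(- \frac{1}{123}\right) \left(-1257\right)} = \frac{1}{\frac{419}{41}} = \frac{41}{419} \approx 0.097852$)
$p{\left(H,R \right)} = -112 + H + 2 R$
$D + p{\left(-207,\left(J{\left(5 \right)} - 3\right)^{2} \right)} = \frac{41}{419} - \left(319 - 2 \left(5 - 3\right)^{2}\right) = \frac{41}{419} - \left(319 - 8\right) = \frac{41}{419} - 311 = - \frac{130268}{419}$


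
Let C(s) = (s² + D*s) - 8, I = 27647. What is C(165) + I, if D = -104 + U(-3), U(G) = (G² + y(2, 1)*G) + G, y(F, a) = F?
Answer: 37704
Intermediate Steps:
U(G) = G² + 3*G (U(G) = (G² + 2*G) + G = G² + 3*G)
D = -104 (D = -104 - 3*(3 - 3) = -104 - 3*0 = -104 + 0 = -104)
C(s) = -8 + s² - 104*s (C(s) = (s² - 104*s) - 8 = -8 + s² - 104*s)
C(165) + I = (-8 + 165² - 104*165) + 27647 = (-8 + 27225 - 17160) + 27647 = 10057 + 27647 = 37704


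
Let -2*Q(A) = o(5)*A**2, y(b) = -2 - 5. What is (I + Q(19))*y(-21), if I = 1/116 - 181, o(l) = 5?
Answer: 879795/116 ≈ 7584.4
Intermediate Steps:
y(b) = -7
I = -20995/116 (I = 1/116 - 181 = -20995/116 ≈ -180.99)
Q(A) = -5*A**2/2
(I + Q(19))*y(-21) = (-20995/116 - 5/2*19**2)*(-7) = (-20995/116 - 5/2*361)*(-7) = (-20995/116 - 1805/2)*(-7) = -125685/116*(-7) = 879795/116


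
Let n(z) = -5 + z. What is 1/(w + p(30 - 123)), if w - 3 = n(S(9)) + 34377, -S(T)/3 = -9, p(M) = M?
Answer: 1/34309 ≈ 2.9147e-5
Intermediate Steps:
S(T) = 27 (S(T) = -3*(-9) = 27)
w = 34402 (w = 3 + ((-5 + 27) + 34377) = 3 + (22 + 34377) = 3 + 34399 = 34402)
1/(w + p(30 - 123)) = 1/(34402 + (30 - 123)) = 1/(34402 - 93) = 1/34309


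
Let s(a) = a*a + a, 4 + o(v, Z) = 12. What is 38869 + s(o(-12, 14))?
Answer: 38941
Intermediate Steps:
o(v, Z) = 8 (o(v, Z) = -4 + 12 = 8)
s(a) = a + a² (s(a) = a² + a = a + a²)
38869 + s(o(-12, 14)) = 38869 + 8*(1 + 8) = 38869 + 8*9 = 38869 + 72 = 38941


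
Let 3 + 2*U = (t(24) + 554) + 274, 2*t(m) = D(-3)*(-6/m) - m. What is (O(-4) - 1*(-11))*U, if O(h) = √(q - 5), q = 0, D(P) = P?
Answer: 71577/16 + 6507*I*√5/16 ≈ 4473.6 + 909.38*I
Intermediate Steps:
t(m) = 9/m - m/2 (t(m) = (-(-18)/m - m)/2 = (18/m - m)/2 = (-m + 18/m)/2 = 9/m - m/2)
O(h) = I*√5 (O(h) = √(0 - 5) = √(-5) = I*√5)
U = 6507/16 (U = -3/2 + (((9/24 - ½*24) + 554) + 274)/2 = -3/2 + (((9*(1/24) - 12) + 554) + 274)/2 = -3/2 + (((3/8 - 12) + 554) + 274)/2 = -3/2 + ((-93/8 + 554) + 274)/2 = -3/2 + (4339/8 + 274)/2 = -3/2 + (½)*(6531/8) = -3/2 + 6531/16 = 6507/16 ≈ 406.69)
(O(-4) - 1*(-11))*U = (I*√5 - 1*(-11))*(6507/16) = (I*√5 + 11)*(6507/16) = (11 + I*√5)*(6507/16) = 71577/16 + 6507*I*√5/16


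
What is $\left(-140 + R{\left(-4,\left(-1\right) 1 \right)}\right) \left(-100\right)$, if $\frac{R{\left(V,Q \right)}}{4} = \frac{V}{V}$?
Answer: $13600$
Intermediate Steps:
$R{\left(V,Q \right)} = 4$ ($R{\left(V,Q \right)} = 4 \frac{V}{V} = 4 \cdot 1 = 4$)
$\left(-140 + R{\left(-4,\left(-1\right) 1 \right)}\right) \left(-100\right) = \left(-140 + 4\right) \left(-100\right) = \left(-136\right) \left(-100\right) = 13600$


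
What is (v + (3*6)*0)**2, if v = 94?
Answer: 8836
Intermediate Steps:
(v + (3*6)*0)**2 = (94 + (3*6)*0)**2 = (94 + 18*0)**2 = (94 + 0)**2 = 94**2 = 8836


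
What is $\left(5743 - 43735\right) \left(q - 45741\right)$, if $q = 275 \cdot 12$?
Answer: $1612418472$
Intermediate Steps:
$q = 3300$
$\left(5743 - 43735\right) \left(q - 45741\right) = \left(5743 - 43735\right) \left(3300 - 45741\right) = \left(-37992\right) \left(-42441\right) = 1612418472$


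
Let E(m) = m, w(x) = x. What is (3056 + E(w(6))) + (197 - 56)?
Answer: 3203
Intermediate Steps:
(3056 + E(w(6))) + (197 - 56) = (3056 + 6) + (197 - 56) = 3062 + 141 = 3203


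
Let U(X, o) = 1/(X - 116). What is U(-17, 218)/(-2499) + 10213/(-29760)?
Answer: -377159379/1099026880 ≈ -0.34318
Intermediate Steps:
U(X, o) = 1/(-116 + X)
U(-17, 218)/(-2499) + 10213/(-29760) = 1/(-116 - 17*(-2499)) + 10213/(-29760) = -1/2499/(-133) + 10213*(-1/29760) = -1/133*(-1/2499) - 10213/29760 = 1/332367 - 10213/29760 = -377159379/1099026880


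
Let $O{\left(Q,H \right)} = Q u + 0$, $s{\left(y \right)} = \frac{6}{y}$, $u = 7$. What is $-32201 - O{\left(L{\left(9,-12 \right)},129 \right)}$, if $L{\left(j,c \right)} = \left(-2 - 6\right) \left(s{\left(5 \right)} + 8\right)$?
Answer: $- \frac{158429}{5} \approx -31686.0$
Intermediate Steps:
$L{\left(j,c \right)} = - \frac{368}{5}$ ($L{\left(j,c \right)} = \left(-2 - 6\right) \left(\frac{6}{5} + 8\right) = - 8 \left(6 \cdot \frac{1}{5} + 8\right) = - 8 \left(\frac{6}{5} + 8\right) = \left(-8\right) \frac{46}{5} = - \frac{368}{5}$)
$O{\left(Q,H \right)} = 7 Q$ ($O{\left(Q,H \right)} = Q 7 + 0 = 7 Q + 0 = 7 Q$)
$-32201 - O{\left(L{\left(9,-12 \right)},129 \right)} = -32201 - 7 \left(- \frac{368}{5}\right) = -32201 - - \frac{2576}{5} = -32201 + \frac{2576}{5} = - \frac{158429}{5}$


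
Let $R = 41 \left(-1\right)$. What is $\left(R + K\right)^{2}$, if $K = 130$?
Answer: $7921$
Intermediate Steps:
$R = -41$
$\left(R + K\right)^{2} = \left(-41 + 130\right)^{2} = 89^{2} = 7921$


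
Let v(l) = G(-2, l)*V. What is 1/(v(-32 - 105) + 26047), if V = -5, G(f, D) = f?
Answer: 1/26057 ≈ 3.8377e-5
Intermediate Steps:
v(l) = 10 (v(l) = -2*(-5) = 10)
1/(v(-32 - 105) + 26047) = 1/(10 + 26047) = 1/26057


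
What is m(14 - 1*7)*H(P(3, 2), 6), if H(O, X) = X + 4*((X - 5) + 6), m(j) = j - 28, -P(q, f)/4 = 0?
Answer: -714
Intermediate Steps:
P(q, f) = 0 (P(q, f) = -4*0 = 0)
m(j) = -28 + j
H(O, X) = 4 + 5*X (H(O, X) = X + 4*((-5 + X) + 6) = X + 4*(1 + X) = X + (4 + 4*X) = 4 + 5*X)
m(14 - 1*7)*H(P(3, 2), 6) = (-28 + (14 - 1*7))*(4 + 5*6) = (-28 + (14 - 7))*(4 + 30) = (-28 + 7)*34 = -21*34 = -714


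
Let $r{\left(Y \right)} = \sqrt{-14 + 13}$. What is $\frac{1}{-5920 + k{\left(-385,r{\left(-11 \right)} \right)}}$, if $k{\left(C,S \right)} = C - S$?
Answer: $- \frac{6305}{39753026} + \frac{i}{39753026} \approx -0.0001586 + 2.5155 \cdot 10^{-8} i$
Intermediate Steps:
$r{\left(Y \right)} = i$ ($r{\left(Y \right)} = \sqrt{-1} = i$)
$\frac{1}{-5920 + k{\left(-385,r{\left(-11 \right)} \right)}} = \frac{1}{-5920 - \left(385 + i\right)} = \frac{1}{-6305 - i} = \frac{-6305 + i}{39753026}$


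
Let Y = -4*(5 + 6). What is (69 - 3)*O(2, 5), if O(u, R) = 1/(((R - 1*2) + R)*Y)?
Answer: -3/16 ≈ -0.18750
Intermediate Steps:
Y = -44 (Y = -4*11 = -44)
O(u, R) = -1/(44*(-2 + 2*R)) (O(u, R) = 1/(((R - 1*2) + R)*(-44)) = -1/44/((R - 2) + R) = -1/44/((-2 + R) + R) = -1/44/(-2 + 2*R) = -1/(44*(-2 + 2*R)))
(69 - 3)*O(2, 5) = (69 - 3)*(-1/(-88 + 88*5)) = 66*(-1/(-88 + 440)) = 66*(-1/352) = -3/16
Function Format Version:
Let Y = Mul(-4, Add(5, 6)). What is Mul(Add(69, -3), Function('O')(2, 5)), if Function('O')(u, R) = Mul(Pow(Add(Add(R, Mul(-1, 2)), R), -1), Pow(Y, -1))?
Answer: Rational(-3, 16) ≈ -0.18750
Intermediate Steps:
Y = -44 (Y = Mul(-4, 11) = -44)
Function('O')(u, R) = Mul(Rational(-1, 44), Pow(Add(-2, Mul(2, R)), -1)) (Function('O')(u, R) = Mul(Pow(Add(Add(R, Mul(-1, 2)), R), -1), Pow(-44, -1)) = Mul(Pow(Add(Add(R, -2), R), -1), Rational(-1, 44)) = Mul(Pow(Add(Add(-2, R), R), -1), Rational(-1, 44)) = Mul(Pow(Add(-2, Mul(2, R)), -1), Rational(-1, 44)) = Mul(Rational(-1, 44), Pow(Add(-2, Mul(2, R)), -1)))
Mul(Add(69, -3), Function('O')(2, 5)) = Mul(Add(69, -3), Mul(-1, Pow(Add(-88, Mul(88, 5)), -1))) = Mul(66, Mul(-1, Pow(Add(-88, 440), -1))) = Mul(66, Mul(-1, Pow(352, -1))) = Mul(66, Mul(-1, Rational(1, 352))) = Mul(66, Rational(-1, 352)) = Rational(-3, 16)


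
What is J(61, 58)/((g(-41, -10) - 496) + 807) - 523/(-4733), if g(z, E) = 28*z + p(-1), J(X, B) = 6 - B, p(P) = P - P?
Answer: 683867/3961521 ≈ 0.17263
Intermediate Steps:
p(P) = 0
g(z, E) = 28*z (g(z, E) = 28*z + 0 = 28*z)
J(61, 58)/((g(-41, -10) - 496) + 807) - 523/(-4733) = (6 - 1*58)/((28*(-41) - 496) + 807) - 523/(-4733) = (6 - 58)/((-1148 - 496) + 807) - 523*(-1/4733) = -52/(-1644 + 807) + 523/4733 = -52/(-837) + 523/4733 = -52*(-1/837) + 523/4733 = 52/837 + 523/4733 = 683867/3961521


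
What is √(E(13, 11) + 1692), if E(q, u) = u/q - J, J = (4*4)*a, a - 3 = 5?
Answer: √264459/13 ≈ 39.558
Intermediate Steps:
a = 8 (a = 3 + 5 = 8)
J = 128 (J = (4*4)*8 = 16*8 = 128)
E(q, u) = -128 + u/q (E(q, u) = u/q - 1*128 = u/q - 128 = -128 + u/q)
√(E(13, 11) + 1692) = √((-128 + 11/13) + 1692) = √(-1653/13 + 1692) = √(20343/13) = √264459/13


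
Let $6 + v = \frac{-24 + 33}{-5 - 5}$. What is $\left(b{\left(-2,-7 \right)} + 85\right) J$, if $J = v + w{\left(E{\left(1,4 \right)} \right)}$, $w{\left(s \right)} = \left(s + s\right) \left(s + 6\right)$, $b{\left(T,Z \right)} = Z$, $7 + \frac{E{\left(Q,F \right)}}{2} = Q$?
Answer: $\frac{53469}{5} \approx 10694.0$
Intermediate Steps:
$E{\left(Q,F \right)} = -14 + 2 Q$
$v = - \frac{69}{10}$ ($v = -6 + \frac{-24 + 33}{-5 - 5} = -6 + \frac{9}{-10} = -6 + 9 \left(- \frac{1}{10}\right) = -6 - \frac{9}{10} = - \frac{69}{10} \approx -6.9$)
$w{\left(s \right)} = 2 s \left(6 + s\right)$
$J = \frac{1371}{10}$ ($J = - \frac{69}{10} + 2 \left(-14 + 2 \cdot 1\right) \left(6 + \left(-14 + 2 \cdot 1\right)\right) = - \frac{69}{10} + 2 \left(-14 + 2\right) \left(6 + \left(-14 + 2\right)\right) = - \frac{69}{10} + 2 \left(-12\right) \left(6 - 12\right) = - \frac{69}{10} + 2 \left(-12\right) \left(-6\right) = - \frac{69}{10} + 144 = \frac{1371}{10} \approx 137.1$)
$\left(b{\left(-2,-7 \right)} + 85\right) J = \left(-7 + 85\right) \frac{1371}{10} = 78 \cdot \frac{1371}{10} = \frac{53469}{5}$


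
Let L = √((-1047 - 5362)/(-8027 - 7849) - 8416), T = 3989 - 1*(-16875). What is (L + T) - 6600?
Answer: 14264 + I*√133606007/126 ≈ 14264.0 + 91.737*I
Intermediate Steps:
T = 20864 (T = 3989 + 16875 = 20864)
L = I*√133606007/126 (L = √(-6409/(-15876) - 8416) = √(-6409*(-1/15876) - 8416) = √(6409/15876 - 8416) = √(-133606007/15876) = I*√133606007/126 ≈ 91.737*I)
(L + T) - 6600 = (I*√133606007/126 + 20864) - 6600 = (20864 + I*√133606007/126) - 6600 = 14264 + I*√133606007/126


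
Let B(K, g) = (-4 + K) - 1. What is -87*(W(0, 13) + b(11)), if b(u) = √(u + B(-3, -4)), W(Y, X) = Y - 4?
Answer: 348 - 87*√3 ≈ 197.31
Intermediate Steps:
W(Y, X) = -4 + Y
B(K, g) = -5 + K
b(u) = √(-8 + u) (b(u) = √(u + (-5 - 3)) = √(u - 8) = √(-8 + u))
-87*(W(0, 13) + b(11)) = -87*((-4 + 0) + √(-8 + 11)) = -87*(-4 + √3) = 348 - 87*√3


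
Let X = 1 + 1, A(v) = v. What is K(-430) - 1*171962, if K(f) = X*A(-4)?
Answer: -171970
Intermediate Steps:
X = 2
K(f) = -8 (K(f) = 2*(-4) = -8)
K(-430) - 1*171962 = -8 - 1*171962 = -8 - 171962 = -171970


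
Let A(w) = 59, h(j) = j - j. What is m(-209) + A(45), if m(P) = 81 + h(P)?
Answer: 140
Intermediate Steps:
h(j) = 0
m(P) = 81 (m(P) = 81 + 0 = 81)
m(-209) + A(45) = 81 + 59 = 140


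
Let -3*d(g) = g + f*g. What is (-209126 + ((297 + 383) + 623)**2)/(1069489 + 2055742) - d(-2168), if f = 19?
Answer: -135505550111/9375693 ≈ -14453.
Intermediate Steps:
d(g) = -20*g/3 (d(g) = -(g + 19*g)/3 = -20*g/3)
(-209126 + ((297 + 383) + 623)**2)/(1069489 + 2055742) - d(-2168) = (-209126 + ((297 + 383) + 623)**2)/(1069489 + 2055742) - (-20)*(-2168)/3 = (-209126 + (680 + 623)**2)/3125231 - 1*43360/3 = (-209126 + 1303**2)*(1/3125231) - 43360/3 = (-209126 + 1697809)*(1/3125231) - 43360/3 = 1488683*(1/3125231) - 43360/3 = 1488683/3125231 - 43360/3 = -135505550111/9375693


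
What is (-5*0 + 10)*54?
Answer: 540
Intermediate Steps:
(-5*0 + 10)*54 = (0 + 10)*54 = 10*54 = 540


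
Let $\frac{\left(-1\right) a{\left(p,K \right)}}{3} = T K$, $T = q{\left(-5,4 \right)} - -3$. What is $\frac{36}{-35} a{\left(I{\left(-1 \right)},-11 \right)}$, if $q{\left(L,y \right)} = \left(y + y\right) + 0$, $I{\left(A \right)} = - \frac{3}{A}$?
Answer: $- \frac{13068}{35} \approx -373.37$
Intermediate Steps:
$q{\left(L,y \right)} = 2 y$ ($q{\left(L,y \right)} = 2 y + 0 = 2 y$)
$T = 11$ ($T = 2 \cdot 4 - -3 = 8 + 3 = 11$)
$a{\left(p,K \right)} = - 33 K$ ($a{\left(p,K \right)} = - 3 \cdot 11 K = - 33 K$)
$\frac{36}{-35} a{\left(I{\left(-1 \right)},-11 \right)} = \frac{36}{-35} \left(\left(-33\right) \left(-11\right)\right) = 36 \left(- \frac{1}{35}\right) 363 = \left(- \frac{36}{35}\right) 363 = - \frac{13068}{35}$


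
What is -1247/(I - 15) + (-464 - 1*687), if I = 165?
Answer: -173897/150 ≈ -1159.3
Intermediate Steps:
-1247/(I - 15) + (-464 - 1*687) = -1247/(165 - 15) + (-464 - 1*687) = -1247/150 + (-464 - 687) = (1/150)*(-1247) - 1151 = -1247/150 - 1151 = -173897/150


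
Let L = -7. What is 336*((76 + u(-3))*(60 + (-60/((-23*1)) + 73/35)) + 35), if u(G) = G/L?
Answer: 269371104/161 ≈ 1.6731e+6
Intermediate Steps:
u(G) = -G/7 (u(G) = G/(-7) = G*(-⅐) = -G/7)
336*((76 + u(-3))*(60 + (-60/((-23*1)) + 73/35)) + 35) = 336*((76 - ⅐*(-3))*(60 + (-60/((-23*1)) + 73/35)) + 35) = 336*((76 + 3/7)*(60 + (-60/(-23) + 73*(1/35))) + 35) = 336*(535*(60 + (-60*(-1/23) + 73/35))/7 + 35) = 336*(535*(60 + (60/23 + 73/35))/7 + 35) = 336*(535*(60 + 3779/805)/7 + 35) = 336*((535/7)*(52079/805) + 35) = 336*(5572453/1127 + 35) = 336*(5611898/1127) = 269371104/161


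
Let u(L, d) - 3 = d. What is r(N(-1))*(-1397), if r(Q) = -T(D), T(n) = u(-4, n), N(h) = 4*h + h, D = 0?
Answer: 4191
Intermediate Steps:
u(L, d) = 3 + d
N(h) = 5*h
T(n) = 3 + n
r(Q) = -3 (r(Q) = -(3 + 0) = -1*3 = -3)
r(N(-1))*(-1397) = -3*(-1397) = 4191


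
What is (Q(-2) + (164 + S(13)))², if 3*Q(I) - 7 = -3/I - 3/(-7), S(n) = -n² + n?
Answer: 212521/1764 ≈ 120.48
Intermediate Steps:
S(n) = n - n²
Q(I) = 52/21 - 1/I (Q(I) = 7/3 + (-3/I - 3/(-7))/3 = 7/3 + (-3/I - 3*(-⅐))/3 = 7/3 + (-3/I + 3/7)/3 = 7/3 + (3/7 - 3/I)/3 = 7/3 + (⅐ - 1/I) = 52/21 - 1/I)
(Q(-2) + (164 + S(13)))² = ((52/21 - 1/(-2)) + (164 + 13*(1 - 1*13)))² = ((52/21 - 1*(-½)) + (164 + 13*(1 - 13)))² = ((52/21 + ½) + (164 + 13*(-12)))² = (125/42 + (164 - 156))² = (125/42 + 8)² = (461/42)² = 212521/1764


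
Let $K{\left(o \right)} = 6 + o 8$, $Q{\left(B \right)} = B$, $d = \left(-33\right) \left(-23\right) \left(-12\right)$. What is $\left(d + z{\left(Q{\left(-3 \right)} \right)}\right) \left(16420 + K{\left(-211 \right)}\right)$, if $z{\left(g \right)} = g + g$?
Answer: $-134322132$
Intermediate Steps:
$d = -9108$ ($d = 759 \left(-12\right) = -9108$)
$K{\left(o \right)} = 6 + 8 o$
$z{\left(g \right)} = 2 g$
$\left(d + z{\left(Q{\left(-3 \right)} \right)}\right) \left(16420 + K{\left(-211 \right)}\right) = \left(-9108 + 2 \left(-3\right)\right) \left(16420 + \left(6 + 8 \left(-211\right)\right)\right) = \left(-9108 - 6\right) \left(16420 + \left(6 - 1688\right)\right) = - 9114 \left(16420 - 1682\right) = \left(-9114\right) 14738 = -134322132$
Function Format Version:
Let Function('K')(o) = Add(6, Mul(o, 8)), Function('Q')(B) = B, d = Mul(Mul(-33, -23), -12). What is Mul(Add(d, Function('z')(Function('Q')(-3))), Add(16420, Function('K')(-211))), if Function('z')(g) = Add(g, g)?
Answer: -134322132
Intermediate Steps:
d = -9108 (d = Mul(759, -12) = -9108)
Function('K')(o) = Add(6, Mul(8, o))
Function('z')(g) = Mul(2, g)
Mul(Add(d, Function('z')(Function('Q')(-3))), Add(16420, Function('K')(-211))) = Mul(Add(-9108, Mul(2, -3)), Add(16420, Add(6, Mul(8, -211)))) = Mul(Add(-9108, -6), Add(16420, Add(6, -1688))) = Mul(-9114, Add(16420, -1682)) = Mul(-9114, 14738) = -134322132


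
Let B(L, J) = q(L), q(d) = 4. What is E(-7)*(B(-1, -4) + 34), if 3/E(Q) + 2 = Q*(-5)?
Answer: 38/11 ≈ 3.4545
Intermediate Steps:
B(L, J) = 4
E(Q) = 3/(-2 - 5*Q) (E(Q) = 3/(-2 + Q*(-5)) = 3/(-2 - 5*Q))
E(-7)*(B(-1, -4) + 34) = (-3/(2 + 5*(-7)))*(4 + 34) = -3/(2 - 35)*38 = -3/(-33)*38 = -3*(-1/33)*38 = (1/11)*38 = 38/11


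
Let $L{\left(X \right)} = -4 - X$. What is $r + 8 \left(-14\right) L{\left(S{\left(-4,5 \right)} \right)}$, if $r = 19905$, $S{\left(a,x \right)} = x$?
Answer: $20913$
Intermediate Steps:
$r + 8 \left(-14\right) L{\left(S{\left(-4,5 \right)} \right)} = 19905 + 8 \left(-14\right) \left(-4 - 5\right) = 19905 - 112 \left(-4 - 5\right) = 19905 - -1008 = 19905 + 1008 = 20913$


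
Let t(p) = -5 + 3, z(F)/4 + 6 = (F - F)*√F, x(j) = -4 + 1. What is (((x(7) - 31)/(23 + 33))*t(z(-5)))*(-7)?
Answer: -17/2 ≈ -8.5000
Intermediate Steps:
x(j) = -3
z(F) = -24 (z(F) = -24 + 4*((F - F)*√F) = -24 + 4*(0*√F) = -24 + 4*0 = -24 + 0 = -24)
t(p) = -2
(((x(7) - 31)/(23 + 33))*t(z(-5)))*(-7) = (((-3 - 31)/(23 + 33))*(-2))*(-7) = (-34/56*(-2))*(-7) = (-34*1/56*(-2))*(-7) = -17/28*(-2)*(-7) = (17/14)*(-7) = -17/2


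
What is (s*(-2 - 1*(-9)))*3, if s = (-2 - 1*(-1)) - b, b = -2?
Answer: 21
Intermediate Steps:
s = 1 (s = (-2 - 1*(-1)) - 1*(-2) = (-2 + 1) + 2 = -1 + 2 = 1)
(s*(-2 - 1*(-9)))*3 = (1*(-2 - 1*(-9)))*3 = (1*(-2 + 9))*3 = (1*7)*3 = 7*3 = 21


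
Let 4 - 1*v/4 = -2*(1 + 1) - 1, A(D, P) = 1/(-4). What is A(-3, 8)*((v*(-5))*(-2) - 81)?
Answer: -279/4 ≈ -69.750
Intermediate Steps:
A(D, P) = -1/4
v = 36 (v = 16 - 4*(-2*(1 + 1) - 1) = 16 - 4*(-2*2 - 1) = 16 - 4*(-4 - 1) = 16 - 4*(-5) = 16 + 20 = 36)
A(-3, 8)*((v*(-5))*(-2) - 81) = -((36*(-5))*(-2) - 81)/4 = -(-180*(-2) - 81)/4 = -(360 - 81)/4 = -1/4*279 = -279/4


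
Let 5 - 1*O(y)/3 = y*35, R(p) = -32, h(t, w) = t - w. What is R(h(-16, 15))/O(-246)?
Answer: -32/25845 ≈ -0.0012382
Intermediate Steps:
O(y) = 15 - 105*y (O(y) = 15 - 3*y*35 = 15 - 105*y)
R(h(-16, 15))/O(-246) = -32/(15 - 105*(-246)) = -32/(15 + 25830) = -32/25845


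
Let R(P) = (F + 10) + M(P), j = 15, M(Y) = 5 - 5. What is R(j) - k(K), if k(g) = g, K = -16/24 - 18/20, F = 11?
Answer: 677/30 ≈ 22.567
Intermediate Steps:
M(Y) = 0
R(P) = 21 (R(P) = (11 + 10) + 0 = 21 + 0 = 21)
K = -47/30 (K = -16*1/24 - 18*1/20 = -⅔ - 9/10 = -47/30 ≈ -1.5667)
R(j) - k(K) = 21 - 1*(-47/30) = 21 + 47/30 = 677/30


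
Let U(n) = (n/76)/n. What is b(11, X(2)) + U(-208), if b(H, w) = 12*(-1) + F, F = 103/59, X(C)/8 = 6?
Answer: -45921/4484 ≈ -10.241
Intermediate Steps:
X(C) = 48 (X(C) = 8*6 = 48)
F = 103/59 (F = 103*(1/59) = 103/59 ≈ 1.7458)
U(n) = 1/76 (U(n) = (n*(1/76))/n = (n/76)/n = 1/76)
b(H, w) = -605/59 (b(H, w) = 12*(-1) + 103/59 = -12 + 103/59 = -605/59)
b(11, X(2)) + U(-208) = -605/59 + 1/76 = -45921/4484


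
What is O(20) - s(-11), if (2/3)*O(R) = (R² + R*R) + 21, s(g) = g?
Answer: 2485/2 ≈ 1242.5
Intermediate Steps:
O(R) = 63/2 + 3*R² (O(R) = 3*((R² + R*R) + 21)/2 = 3*((R² + R²) + 21)/2 = 3*(2*R² + 21)/2 = 3*(21 + 2*R²)/2 = 63/2 + 3*R²)
O(20) - s(-11) = (63/2 + 3*20²) - 1*(-11) = (63/2 + 3*400) + 11 = (63/2 + 1200) + 11 = 2463/2 + 11 = 2485/2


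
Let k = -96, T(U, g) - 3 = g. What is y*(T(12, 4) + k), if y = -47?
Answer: 4183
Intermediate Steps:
T(U, g) = 3 + g
y*(T(12, 4) + k) = -47*((3 + 4) - 96) = -47*(7 - 96) = -47*(-89) = 4183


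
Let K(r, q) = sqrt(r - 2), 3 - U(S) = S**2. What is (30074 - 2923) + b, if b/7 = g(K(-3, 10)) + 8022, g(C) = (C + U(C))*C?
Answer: 83270 + 56*I*sqrt(5) ≈ 83270.0 + 125.22*I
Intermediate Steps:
U(S) = 3 - S**2
K(r, q) = sqrt(-2 + r)
g(C) = C*(3 + C - C**2) (g(C) = (C + (3 - C**2))*C = (3 + C - C**2)*C = C*(3 + C - C**2))
b = 56154 + 7*I*sqrt(5)*(8 + I*sqrt(5)) (b = 7*(sqrt(-2 - 3)*(3 + sqrt(-2 - 3) - (sqrt(-2 - 3))**2) + 8022) = 7*(sqrt(-5)*(3 + sqrt(-5) - (sqrt(-5))**2) + 8022) = 7*((I*sqrt(5))*(3 + I*sqrt(5) - (I*sqrt(5))**2) + 8022) = 7*((I*sqrt(5))*(3 + I*sqrt(5) - 1*(-5)) + 8022) = 7*((I*sqrt(5))*(3 + I*sqrt(5) + 5) + 8022) = 7*((I*sqrt(5))*(8 + I*sqrt(5)) + 8022) = 7*(I*sqrt(5)*(8 + I*sqrt(5)) + 8022) = 7*(8022 + I*sqrt(5)*(8 + I*sqrt(5))) = 56154 + 7*I*sqrt(5)*(8 + I*sqrt(5)) ≈ 56119.0 + 125.22*I)
(30074 - 2923) + b = (30074 - 2923) + (56119 + 56*I*sqrt(5)) = 27151 + (56119 + 56*I*sqrt(5)) = 83270 + 56*I*sqrt(5)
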